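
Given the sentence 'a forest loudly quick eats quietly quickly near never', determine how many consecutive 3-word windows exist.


Word trigrams from [9] words:
  Trigram 1: (a forest loudly)
  Trigram 2: (forest loudly quick)
  Trigram 3: (loudly quick eats)
  Trigram 4: (quick eats quietly)
  Trigram 5: (eats quietly quickly)
  Trigram 6: (quietly quickly near)
  Trigram 7: (quickly near never)
Total word trigrams: 9 - 2 = 7

7


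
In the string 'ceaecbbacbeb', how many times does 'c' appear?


Scanning 'ceaecbbacbeb' for 'c':
  Position 0: 'c' -> MATCH (count: 1)
  Position 4: 'c' -> MATCH (count: 2)
  Position 8: 'c' -> MATCH (count: 3)
Total occurrences of 'c': 3

3


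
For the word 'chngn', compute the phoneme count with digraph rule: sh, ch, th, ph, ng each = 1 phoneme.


Parsing 'chngn' greedily, digraphs first:
  'ch' -> digraph (1 consonant phoneme) (phonemes so far: 1)
  'ng' -> digraph (1 consonant phoneme) (phonemes so far: 2)
  'n' -> consonant phoneme (phonemes so far: 3)
Total phonemes: 3

3


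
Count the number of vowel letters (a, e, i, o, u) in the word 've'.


Scanning each character of 've':
  Position 1: 'v' -> consonant (running count: 0)
  Position 2: 'e' -> vowel (running count: 1)
Total vowels: 1

1


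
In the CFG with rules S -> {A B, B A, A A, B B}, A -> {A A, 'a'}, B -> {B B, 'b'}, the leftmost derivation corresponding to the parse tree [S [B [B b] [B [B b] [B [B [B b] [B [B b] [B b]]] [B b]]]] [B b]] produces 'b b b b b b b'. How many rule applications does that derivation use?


Every bracketed nonterminal node [X ...] in the tree is produced by exactly one rule application.
Reading the tree off as a leftmost derivation:
  Step 1: S  =>  B B   (applied S -> B B)
  Step 2: B B  =>  B B B   (applied B -> B B)
  Step 3: B B B  =>  b B B   (applied B -> b)
  Step 4: b B B  =>  b B B B   (applied B -> B B)
  Step 5: b B B B  =>  b b B B   (applied B -> b)
  Step 6: b b B B  =>  b b B B B   (applied B -> B B)
  Step 7: b b B B B  =>  b b B B B B   (applied B -> B B)
  Step 8: b b B B B B  =>  b b b B B B   (applied B -> b)
  Step 9: b b b B B B  =>  b b b B B B B   (applied B -> B B)
  Step 10: b b b B B B B  =>  b b b b B B B   (applied B -> b)
  Step 11: b b b b B B B  =>  b b b b b B B   (applied B -> b)
  Step 12: b b b b b B B  =>  b b b b b b B   (applied B -> b)
  Step 13: b b b b b b B  =>  b b b b b b b   (applied B -> b)
Final yield: b b b b b b b
Total rewrite steps: 13

13


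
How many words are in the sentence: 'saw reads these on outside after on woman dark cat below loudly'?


Counting words by splitting on spaces:
  Word 1: 'saw'
  Word 2: 'reads'
  Word 3: 'these'
  Word 4: 'on'
  Word 5: 'outside'
  Word 6: 'after'
  Word 7: 'on'
  Word 8: 'woman'
  Word 9: 'dark'
  Word 10: 'cat'
  Word 11: 'below'
  Word 12: 'loudly'
Total words: 12

12


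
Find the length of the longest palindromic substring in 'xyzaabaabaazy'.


Scanning 'xyzaabaabaazy' for palindromic substrings.
Substring at positions 1-12: 'yzaabaabaazy'.
Check: reverse('yzaabaabaazy') = 'yzaabaabaazy' -> palindrome confirmed.
Neighbouring characters ('x' / '-') break symmetry, so it cannot extend further.
No longer palindromic substring exists; longest length = 12

12


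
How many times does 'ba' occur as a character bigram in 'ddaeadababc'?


Scanning 'ddaeadababc' for bigram 'ba':
  Position 0: 'dd' -> no
  Position 1: 'da' -> no
  Position 2: 'ae' -> no
  Position 3: 'ea' -> no
  Position 4: 'ad' -> no
  Position 5: 'da' -> no
  Position 6: 'ab' -> no
  Position 7: 'ba' -> MATCH
  Position 8: 'ab' -> no
  Position 9: 'bc' -> no
Total matches: 1

1


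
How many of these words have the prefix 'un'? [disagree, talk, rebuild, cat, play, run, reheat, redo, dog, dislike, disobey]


Checking each word for prefix 'un':
  'disagree' -> no (count: 0)
  'talk' -> no (count: 0)
  'rebuild' -> no (count: 0)
  'cat' -> no (count: 0)
  'play' -> no (count: 0)
  'run' -> no (count: 0)
  'reheat' -> no (count: 0)
  'redo' -> no (count: 0)
  'dog' -> no (count: 0)
  'dislike' -> no (count: 0)
  'disobey' -> no (count: 0)
Total with prefix 'un': 0

0


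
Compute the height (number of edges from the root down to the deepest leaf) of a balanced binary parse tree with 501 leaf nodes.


In a balanced binary tree with n leaves the deepest leaf is ceil(log2(n)) edges below the root.
log2(501) = 8.9687
ceil(8.9687) = 9
height (edges) = 9

9


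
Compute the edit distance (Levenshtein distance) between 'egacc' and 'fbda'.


Building DP table for s1='egacc' (len 5) and s2='fbda' (len 4):
       f  b  d  a
    0  1  2  3  4
  e 1  1  2  3  4
  g 2  2  2  3  4
  a 3  3  3  3  3
  c 4  4  4  4  4
  c 5  5  5  5  5
Edit distance = dp[5][4] = 5

5


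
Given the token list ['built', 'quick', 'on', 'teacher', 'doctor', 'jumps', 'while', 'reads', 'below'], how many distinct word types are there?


Listing all tokens and tracking unique types:
  Token 1: 'built' -> NEW (unique so far: 1)
  Token 2: 'quick' -> NEW (unique so far: 2)
  Token 3: 'on' -> NEW (unique so far: 3)
  Token 4: 'teacher' -> NEW (unique so far: 4)
  Token 5: 'doctor' -> NEW (unique so far: 5)
  Token 6: 'jumps' -> NEW (unique so far: 6)
  Token 7: 'while' -> NEW (unique so far: 7)
  Token 8: 'reads' -> NEW (unique so far: 8)
  Token 9: 'below' -> NEW (unique so far: 9)
Unique types: ('below', 'built', 'doctor', 'jumps', 'on', 'quick', 'reads', 'teacher', 'while')
Vocabulary size: 9

9


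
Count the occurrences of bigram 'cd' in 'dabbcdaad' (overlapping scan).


Scanning 'dabbcdaad' for bigram 'cd':
  Position 0: 'da' -> no
  Position 1: 'ab' -> no
  Position 2: 'bb' -> no
  Position 3: 'bc' -> no
  Position 4: 'cd' -> MATCH
  Position 5: 'da' -> no
  Position 6: 'aa' -> no
  Position 7: 'ad' -> no
Total matches: 1

1


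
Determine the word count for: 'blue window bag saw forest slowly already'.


Counting words by splitting on spaces:
  Word 1: 'blue'
  Word 2: 'window'
  Word 3: 'bag'
  Word 4: 'saw'
  Word 5: 'forest'
  Word 6: 'slowly'
  Word 7: 'already'
Total words: 7

7


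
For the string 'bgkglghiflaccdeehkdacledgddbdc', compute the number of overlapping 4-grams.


String 'bgkglghiflaccdeehkdacledgddbdc' has length L = 30.
Number of overlapping n-grams = L - n + 1
Substituting: 30 - 4 + 1 = 27

27


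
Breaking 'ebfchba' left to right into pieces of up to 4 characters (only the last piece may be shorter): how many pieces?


'ebfchba' has 7 characters.
Chunking with max size 4:
  Chunk 1: 'ebfc' (positions 0-3)
  Chunk 2: 'hba' (positions 4-6)
Total chunks: ceil(7 / 4) = 2

2


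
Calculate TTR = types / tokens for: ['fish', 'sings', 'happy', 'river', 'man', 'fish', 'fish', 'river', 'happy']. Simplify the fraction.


Tokens: 9
Unique types: ('fish', 'happy', 'man', 'river', 'sings') = 5
TTR = 5/9
Already in lowest terms.

5/9


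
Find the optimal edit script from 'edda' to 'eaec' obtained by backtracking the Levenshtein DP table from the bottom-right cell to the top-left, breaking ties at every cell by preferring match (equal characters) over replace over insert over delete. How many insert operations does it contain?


Edit distance = 3. Backtracking from cell (4, 4) with preference match > replace > insert > delete,
then listing the resulting alignment 'edda' -> 'eaec' left to right:
  Step 1: keep 'e'
  Step 2: replace d->a
  Step 3: replace d->e
  Step 4: replace a->c
Total insertions: 0

0


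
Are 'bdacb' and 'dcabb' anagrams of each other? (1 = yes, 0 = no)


Sort characters of 'bdacb': 'abbcd'
Sort characters of 'dcabb': 'abbcd'
Sorted forms match -> they ARE anagrams
Result: 1

1


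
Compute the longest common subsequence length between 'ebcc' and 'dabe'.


DP table for LCS of 'ebcc' and 'dabe':
       d  a  b  e
    0  0  0  0  0
  e 0  0  0  0  1
  b 0  0  0  1  1
  c 0  0  0  1  1
  c 0  0  0  1  1
LCS: 'e'
LCS length = 1

1


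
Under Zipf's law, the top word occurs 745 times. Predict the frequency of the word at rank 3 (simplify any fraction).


Zipf's law: freq(rank) = f1 / rank
f1 = 745, rank = 3
freq = 745 / 3
GCD(745, 3) = 1
Simplified: 745/3

745/3


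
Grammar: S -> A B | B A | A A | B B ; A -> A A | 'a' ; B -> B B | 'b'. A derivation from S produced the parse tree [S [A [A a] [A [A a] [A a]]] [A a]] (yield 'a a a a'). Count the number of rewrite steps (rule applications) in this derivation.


Every bracketed nonterminal node [X ...] in the tree is produced by exactly one rule application.
Reading the tree off as a leftmost derivation:
  Step 1: S  =>  A A   (applied S -> A A)
  Step 2: A A  =>  A A A   (applied A -> A A)
  Step 3: A A A  =>  a A A   (applied A -> a)
  Step 4: a A A  =>  a A A A   (applied A -> A A)
  Step 5: a A A A  =>  a a A A   (applied A -> a)
  Step 6: a a A A  =>  a a a A   (applied A -> a)
  Step 7: a a a A  =>  a a a a   (applied A -> a)
Final yield: a a a a
Total rewrite steps: 7

7


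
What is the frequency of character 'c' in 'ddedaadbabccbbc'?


Scanning 'ddedaadbabccbbc' for 'c':
  Position 10: 'c' -> MATCH (count: 1)
  Position 11: 'c' -> MATCH (count: 2)
  Position 14: 'c' -> MATCH (count: 3)
Total occurrences of 'c': 3

3


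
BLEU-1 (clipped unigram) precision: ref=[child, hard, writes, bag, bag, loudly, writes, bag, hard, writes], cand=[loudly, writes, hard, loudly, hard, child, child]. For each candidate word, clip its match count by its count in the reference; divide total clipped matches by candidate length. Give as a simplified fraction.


Reference word counts: {'bag': 3, 'child': 1, 'hard': 2, 'loudly': 1, 'writes': 3}
Checking each candidate word (with clipping):
  'loudly' -> in reference (ref count 1, used 1/1) -> match (matches: 1)
  'writes' -> in reference (ref count 3, used 1/3) -> match (matches: 2)
  'hard' -> in reference (ref count 2, used 1/2) -> match (matches: 3)
  'loudly' -> ref count 1 already used up (1/1) -> clipped, no match (matches: 3)
  'hard' -> in reference (ref count 2, used 2/2) -> match (matches: 4)
  'child' -> in reference (ref count 1, used 1/1) -> match (matches: 5)
  'child' -> ref count 1 already used up (1/1) -> clipped, no match (matches: 5)
Clipped matches: 5, Candidate length: 7
Precision = 5/7

5/7


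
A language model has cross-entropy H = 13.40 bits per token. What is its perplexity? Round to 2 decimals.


Perplexity formula: PP = 2^H
H = 13.40
PP = 2^13.40
Decompose: 2^13.40 = 2^13 * 2^0.40
2^13 = 8192, 2^0.40 ~ 1.3195079
PP ~ 8192 * 1.3195079 = 10809.4087168
Rounded to 2 decimals: 10809.41

10809.41


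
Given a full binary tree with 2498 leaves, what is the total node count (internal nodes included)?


Leaf nodes (terminals): 2498
Internal nodes = n - 1 = 2498 - 1 = 2497
Total = leaves + internal = 2498 + 2497 = 4995

4995


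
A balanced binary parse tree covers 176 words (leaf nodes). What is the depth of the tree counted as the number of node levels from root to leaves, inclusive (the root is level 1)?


In a balanced binary tree with n leaves the deepest leaf is ceil(log2(n)) edges below the root,
so counting node levels inclusive of root and leaves gives ceil(log2(n)) + 1 levels.
log2(176) = 7.4594
ceil(7.4594) = 8
levels = 8 + 1 = 9

9


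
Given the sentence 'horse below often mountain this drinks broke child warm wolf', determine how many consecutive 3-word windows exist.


Word trigrams from [10] words:
  Trigram 1: (horse below often)
  Trigram 2: (below often mountain)
  Trigram 3: (often mountain this)
  Trigram 4: (mountain this drinks)
  Trigram 5: (this drinks broke)
  Trigram 6: (drinks broke child)
  Trigram 7: (broke child warm)
  Trigram 8: (child warm wolf)
Total word trigrams: 10 - 2 = 8

8


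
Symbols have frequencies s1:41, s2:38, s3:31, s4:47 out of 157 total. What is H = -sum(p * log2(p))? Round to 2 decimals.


Computing entropy H = -sum(p_i * log2(p_i)):
  s1: p = 41/157 = 0.2611, -p*log2(p) = 0.5059
  s2: p = 38/157 = 0.2420, -p*log2(p) = 0.4954
  s3: p = 31/157 = 0.1975, -p*log2(p) = 0.4621
  s4: p = 47/157 = 0.2994, -p*log2(p) = 0.5209
H = sum of terms = 1.9843
Rounded to 2 decimals: 1.98

1.98


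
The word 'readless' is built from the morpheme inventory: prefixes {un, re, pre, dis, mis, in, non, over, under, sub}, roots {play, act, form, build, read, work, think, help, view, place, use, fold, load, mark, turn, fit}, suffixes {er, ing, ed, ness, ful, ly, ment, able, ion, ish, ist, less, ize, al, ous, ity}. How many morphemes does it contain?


Segmenting 'readless' against the inventory:
  'read' -> root (morpheme 1)
  'less' -> suffix (morpheme 2)
Total morphemes: 2

2


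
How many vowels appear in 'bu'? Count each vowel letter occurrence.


Scanning each character of 'bu':
  Position 1: 'b' -> consonant (running count: 0)
  Position 2: 'u' -> vowel (running count: 1)
Total vowels: 1

1


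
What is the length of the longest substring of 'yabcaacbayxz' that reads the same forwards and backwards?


Scanning 'yabcaacbayxz' for palindromic substrings.
Substring at positions 0-9: 'yabcaacbay'.
Check: reverse('yabcaacbay') = 'yabcaacbay' -> palindrome confirmed.
Neighbouring characters ('-' / 'x') break symmetry, so it cannot extend further.
No longer palindromic substring exists; longest length = 10

10


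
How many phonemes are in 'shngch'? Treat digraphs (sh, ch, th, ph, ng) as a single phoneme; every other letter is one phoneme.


Parsing 'shngch' greedily, digraphs first:
  'sh' -> digraph (1 consonant phoneme) (phonemes so far: 1)
  'ng' -> digraph (1 consonant phoneme) (phonemes so far: 2)
  'ch' -> digraph (1 consonant phoneme) (phonemes so far: 3)
Total phonemes: 3

3


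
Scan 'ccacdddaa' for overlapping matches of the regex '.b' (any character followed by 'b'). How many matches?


Pattern: .b means any character followed by 'b'.
Scanning 'ccacdddaa' position-by-position:
  Pos 0: window 'cc' -> no
  Pos 1: window 'ca' -> no
  Pos 2: window 'ac' -> no
  Pos 3: window 'cd' -> no
  Pos 4: window 'dd' -> no
  Pos 5: window 'dd' -> no
  Pos 6: window 'da' -> no
  Pos 7: window 'aa' -> no
  Pos 8: window 'a' -> no
Total matches: 0

0


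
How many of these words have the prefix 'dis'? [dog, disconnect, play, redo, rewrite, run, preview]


Checking each word for prefix 'dis':
  'dog' -> no (count: 0)
  'disconnect' -> YES, starts with 'dis' (count: 1)
  'play' -> no (count: 1)
  'redo' -> no (count: 1)
  'rewrite' -> no (count: 1)
  'run' -> no (count: 1)
  'preview' -> no (count: 1)
Total with prefix 'dis': 1

1


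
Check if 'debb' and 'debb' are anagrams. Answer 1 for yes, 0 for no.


Sort characters of 'debb': 'bbde'
Sort characters of 'debb': 'bbde'
Sorted forms match -> they ARE anagrams
Result: 1

1


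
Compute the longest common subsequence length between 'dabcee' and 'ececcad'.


DP table for LCS of 'dabcee' and 'ececcad':
       e  c  e  c  c  a  d
    0  0  0  0  0  0  0  0
  d 0  0  0  0  0  0  0  1
  a 0  0  0  0  0  0  1  1
  b 0  0  0  0  0  0  1  1
  c 0  0  1  1  1  1  1  1
  e 0  1  1  2  2  2  2  2
  e 0  1  1  2  2  2  2  2
LCS: 'ce'
LCS length = 2

2


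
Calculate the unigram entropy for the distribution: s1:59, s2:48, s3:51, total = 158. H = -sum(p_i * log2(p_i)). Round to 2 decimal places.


Computing entropy H = -sum(p_i * log2(p_i)):
  s1: p = 59/158 = 0.3734, -p*log2(p) = 0.5307
  s2: p = 48/158 = 0.3038, -p*log2(p) = 0.5222
  s3: p = 51/158 = 0.3228, -p*log2(p) = 0.5266
H = sum of terms = 1.5795
Rounded to 2 decimals: 1.58

1.58


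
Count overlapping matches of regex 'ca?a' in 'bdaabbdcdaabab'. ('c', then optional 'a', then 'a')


Pattern: ca?a means 'c', then optional 'a', then 'a'.
Scanning 'bdaabbdcdaabab' position-by-position:
  Pos 0: window 'bda' -> no
  Pos 1: window 'daa' -> no
  Pos 2: window 'aab' -> no
  Pos 3: window 'abb' -> no
  Pos 4: window 'bbd' -> no
  Pos 5: window 'bdc' -> no
  Pos 6: window 'dcd' -> no
  Pos 7: window 'cda' -> no
  Pos 8: window 'daa' -> no
  Pos 9: window 'aab' -> no
  Pos 10: window 'aba' -> no
  Pos 11: window 'bab' -> no
  Pos 12: window 'ab' -> no
  Pos 13: window 'b' -> no
Total matches: 0

0


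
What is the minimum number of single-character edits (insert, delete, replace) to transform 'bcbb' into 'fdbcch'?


Building DP table for s1='bcbb' (len 4) and s2='fdbcch' (len 6):
       f  d  b  c  c  h
    0  1  2  3  4  5  6
  b 1  1  2  2  3  4  5
  c 2  2  2  3  2  3  4
  b 3  3  3  2  3  3  4
  b 4  4  4  3  3  4  4
Edit distance = dp[4][6] = 4

4


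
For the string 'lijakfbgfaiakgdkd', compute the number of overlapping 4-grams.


String 'lijakfbgfaiakgdkd' has length L = 17.
Number of overlapping n-grams = L - n + 1
Substituting: 17 - 4 + 1 = 14

14


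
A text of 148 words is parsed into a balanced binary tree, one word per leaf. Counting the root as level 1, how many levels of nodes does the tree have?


In a balanced binary tree with n leaves the deepest leaf is ceil(log2(n)) edges below the root,
so counting node levels inclusive of root and leaves gives ceil(log2(n)) + 1 levels.
log2(148) = 7.2095
ceil(7.2095) = 8
levels = 8 + 1 = 9

9


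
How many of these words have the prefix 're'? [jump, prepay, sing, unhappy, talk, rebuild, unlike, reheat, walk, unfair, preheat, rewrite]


Checking each word for prefix 're':
  'jump' -> no (count: 0)
  'prepay' -> no (count: 0)
  'sing' -> no (count: 0)
  'unhappy' -> no (count: 0)
  'talk' -> no (count: 0)
  'rebuild' -> YES, starts with 're' (count: 1)
  'unlike' -> no (count: 1)
  'reheat' -> YES, starts with 're' (count: 2)
  'walk' -> no (count: 2)
  'unfair' -> no (count: 2)
  'preheat' -> no (count: 2)
  'rewrite' -> YES, starts with 're' (count: 3)
Total with prefix 're': 3

3


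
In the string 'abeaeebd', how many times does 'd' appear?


Scanning 'abeaeebd' for 'd':
  Position 7: 'd' -> MATCH (count: 1)
Total occurrences of 'd': 1

1


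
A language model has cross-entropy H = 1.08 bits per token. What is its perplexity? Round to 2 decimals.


Perplexity formula: PP = 2^H
H = 1.08
PP = 2^1.08
Decompose: 2^1.08 = 2^1 * 2^0.08
2^1 = 2, 2^0.08 ~ 1.0570180
PP ~ 2 * 1.0570180 = 2.1140360
Rounded to 2 decimals: 2.11

2.11


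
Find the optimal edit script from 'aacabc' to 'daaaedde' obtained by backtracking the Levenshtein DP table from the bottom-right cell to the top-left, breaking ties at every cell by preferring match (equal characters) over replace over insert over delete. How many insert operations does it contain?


Edit distance = 6. Backtracking from cell (6, 8) with preference match > replace > insert > delete,
then listing the resulting alignment 'aacabc' -> 'daaaedde' left to right:
  Step 1: insert 'd' [insertion #1]
  Step 2: insert 'a' [insertion #2]
  Step 3: keep 'a'
  Step 4: keep 'a'
  Step 5: replace c->e
  Step 6: replace a->d
  Step 7: replace b->d
  Step 8: replace c->e
Total insertions: 2

2


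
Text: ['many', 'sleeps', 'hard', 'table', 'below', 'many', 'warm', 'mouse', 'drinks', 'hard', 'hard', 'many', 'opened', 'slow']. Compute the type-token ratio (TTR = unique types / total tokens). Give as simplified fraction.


Tokens: 14
Unique types: ('below', 'drinks', 'hard', 'many', 'mouse', 'opened', 'sleeps', 'slow', 'table', 'warm') = 10
TTR = 10/14
Simplify: divide both by 2 -> 5/7
TTR = 5/7

5/7


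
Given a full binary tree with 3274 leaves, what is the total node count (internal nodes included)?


Leaf nodes (terminals): 3274
Internal nodes = n - 1 = 3274 - 1 = 3273
Total = leaves + internal = 3274 + 3273 = 6547

6547


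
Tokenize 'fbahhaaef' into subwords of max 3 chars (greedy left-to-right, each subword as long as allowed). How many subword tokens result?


'fbahhaaef' has 9 characters.
Chunking with max size 3:
  Chunk 1: 'fba' (positions 0-2)
  Chunk 2: 'hha' (positions 3-5)
  Chunk 3: 'aef' (positions 6-8)
Total chunks: ceil(9 / 3) = 3

3


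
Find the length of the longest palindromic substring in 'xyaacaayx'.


Scanning 'xyaacaayx' for palindromic substrings.
Substring at positions 0-8: 'xyaacaayx'.
Check: reverse('xyaacaayx') = 'xyaacaayx' -> palindrome confirmed.
No longer palindromic substring exists; longest length = 9

9


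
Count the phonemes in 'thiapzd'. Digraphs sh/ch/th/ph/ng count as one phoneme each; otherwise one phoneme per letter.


Parsing 'thiapzd' greedily, digraphs first:
  'th' -> digraph (1 consonant phoneme) (phonemes so far: 1)
  'i' -> vowel phoneme (phonemes so far: 2)
  'a' -> vowel phoneme (phonemes so far: 3)
  'p' -> consonant phoneme (phonemes so far: 4)
  'z' -> consonant phoneme (phonemes so far: 5)
  'd' -> consonant phoneme (phonemes so far: 6)
Total phonemes: 6

6


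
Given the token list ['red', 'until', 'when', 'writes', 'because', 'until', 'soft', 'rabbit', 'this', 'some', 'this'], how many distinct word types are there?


Listing all tokens and tracking unique types:
  Token 1: 'red' -> NEW (unique so far: 1)
  Token 2: 'until' -> NEW (unique so far: 2)
  Token 3: 'when' -> NEW (unique so far: 3)
  Token 4: 'writes' -> NEW (unique so far: 4)
  Token 5: 'because' -> NEW (unique so far: 5)
  Token 6: 'until' -> duplicate (unique so far: 5)
  Token 7: 'soft' -> NEW (unique so far: 6)
  Token 8: 'rabbit' -> NEW (unique so far: 7)
  Token 9: 'this' -> NEW (unique so far: 8)
  Token 10: 'some' -> NEW (unique so far: 9)
  Token 11: 'this' -> duplicate (unique so far: 9)
Unique types: ('because', 'rabbit', 'red', 'soft', 'some', 'this', 'until', 'when', 'writes')
Vocabulary size: 9

9


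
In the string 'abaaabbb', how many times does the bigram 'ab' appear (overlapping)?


Scanning 'abaaabbb' for bigram 'ab':
  Position 0: 'ab' -> MATCH
  Position 1: 'ba' -> no
  Position 2: 'aa' -> no
  Position 3: 'aa' -> no
  Position 4: 'ab' -> MATCH
  Position 5: 'bb' -> no
  Position 6: 'bb' -> no
Total matches: 2

2


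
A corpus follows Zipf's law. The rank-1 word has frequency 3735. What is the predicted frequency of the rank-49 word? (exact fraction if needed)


Zipf's law: freq(rank) = f1 / rank
f1 = 3735, rank = 49
freq = 3735 / 49
GCD(3735, 49) = 1
Simplified: 3735/49

3735/49


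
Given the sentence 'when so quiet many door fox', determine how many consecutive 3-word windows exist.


Word trigrams from [6] words:
  Trigram 1: (when so quiet)
  Trigram 2: (so quiet many)
  Trigram 3: (quiet many door)
  Trigram 4: (many door fox)
Total word trigrams: 6 - 2 = 4

4


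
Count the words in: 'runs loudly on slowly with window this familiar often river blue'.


Counting words by splitting on spaces:
  Word 1: 'runs'
  Word 2: 'loudly'
  Word 3: 'on'
  Word 4: 'slowly'
  Word 5: 'with'
  Word 6: 'window'
  Word 7: 'this'
  Word 8: 'familiar'
  Word 9: 'often'
  Word 10: 'river'
  Word 11: 'blue'
Total words: 11

11


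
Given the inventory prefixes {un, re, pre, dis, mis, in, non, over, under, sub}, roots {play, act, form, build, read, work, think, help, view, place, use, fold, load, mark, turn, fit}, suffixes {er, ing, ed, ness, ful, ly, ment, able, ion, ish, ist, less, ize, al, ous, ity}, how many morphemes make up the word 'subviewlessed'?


Segmenting 'subviewlessed' against the inventory:
  'sub' -> prefix (morpheme 1)
  'view' -> root (morpheme 2)
  'less' -> suffix (morpheme 3)
  'ed' -> suffix (morpheme 4)
Total morphemes: 4

4


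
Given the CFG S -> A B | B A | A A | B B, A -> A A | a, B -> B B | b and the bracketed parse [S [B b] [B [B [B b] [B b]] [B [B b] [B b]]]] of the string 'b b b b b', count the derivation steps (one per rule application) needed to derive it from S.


Every bracketed nonterminal node [X ...] in the tree is produced by exactly one rule application.
Reading the tree off as a leftmost derivation:
  Step 1: S  =>  B B   (applied S -> B B)
  Step 2: B B  =>  b B   (applied B -> b)
  Step 3: b B  =>  b B B   (applied B -> B B)
  Step 4: b B B  =>  b B B B   (applied B -> B B)
  Step 5: b B B B  =>  b b B B   (applied B -> b)
  Step 6: b b B B  =>  b b b B   (applied B -> b)
  Step 7: b b b B  =>  b b b B B   (applied B -> B B)
  Step 8: b b b B B  =>  b b b b B   (applied B -> b)
  Step 9: b b b b B  =>  b b b b b   (applied B -> b)
Final yield: b b b b b
Total rewrite steps: 9

9


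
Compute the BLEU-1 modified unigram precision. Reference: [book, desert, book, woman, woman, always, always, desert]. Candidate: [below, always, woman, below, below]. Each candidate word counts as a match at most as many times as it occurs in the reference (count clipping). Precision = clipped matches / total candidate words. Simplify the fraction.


Reference word counts: {'always': 2, 'book': 2, 'desert': 2, 'woman': 2}
Checking each candidate word (with clipping):
  'below' -> not in reference -> no match (matches: 0)
  'always' -> in reference (ref count 2, used 1/2) -> match (matches: 1)
  'woman' -> in reference (ref count 2, used 1/2) -> match (matches: 2)
  'below' -> not in reference -> no match (matches: 2)
  'below' -> not in reference -> no match (matches: 2)
Clipped matches: 2, Candidate length: 5
Precision = 2/5

2/5


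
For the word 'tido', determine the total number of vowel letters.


Scanning each character of 'tido':
  Position 1: 't' -> consonant (running count: 0)
  Position 2: 'i' -> vowel (running count: 1)
  Position 3: 'd' -> consonant (running count: 1)
  Position 4: 'o' -> vowel (running count: 2)
Total vowels: 2

2


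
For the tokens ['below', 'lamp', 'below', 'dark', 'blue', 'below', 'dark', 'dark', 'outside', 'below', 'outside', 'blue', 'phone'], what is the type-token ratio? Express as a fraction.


Tokens: 13
Unique types: ('below', 'blue', 'dark', 'lamp', 'outside', 'phone') = 6
TTR = 6/13
Already in lowest terms.

6/13


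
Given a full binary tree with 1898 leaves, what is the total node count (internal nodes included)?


Leaf nodes (terminals): 1898
Internal nodes = n - 1 = 1898 - 1 = 1897
Total = leaves + internal = 1898 + 1897 = 3795

3795


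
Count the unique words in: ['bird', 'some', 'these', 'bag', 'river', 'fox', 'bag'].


Listing all tokens and tracking unique types:
  Token 1: 'bird' -> NEW (unique so far: 1)
  Token 2: 'some' -> NEW (unique so far: 2)
  Token 3: 'these' -> NEW (unique so far: 3)
  Token 4: 'bag' -> NEW (unique so far: 4)
  Token 5: 'river' -> NEW (unique so far: 5)
  Token 6: 'fox' -> NEW (unique so far: 6)
  Token 7: 'bag' -> duplicate (unique so far: 6)
Unique types: ('bag', 'bird', 'fox', 'river', 'some', 'these')
Vocabulary size: 6

6


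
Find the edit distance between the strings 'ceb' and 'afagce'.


Building DP table for s1='ceb' (len 3) and s2='afagce' (len 6):
       a  f  a  g  c  e
    0  1  2  3  4  5  6
  c 1  1  2  3  4  4  5
  e 2  2  2  3  4  5  4
  b 3  3  3  3  4  5  5
Edit distance = dp[3][6] = 5

5


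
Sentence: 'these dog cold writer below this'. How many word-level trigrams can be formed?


Word trigrams from [6] words:
  Trigram 1: (these dog cold)
  Trigram 2: (dog cold writer)
  Trigram 3: (cold writer below)
  Trigram 4: (writer below this)
Total word trigrams: 6 - 2 = 4

4


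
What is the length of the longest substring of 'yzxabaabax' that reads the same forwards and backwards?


Scanning 'yzxabaabax' for palindromic substrings.
Substring at positions 2-9: 'xabaabax'.
Check: reverse('xabaabax') = 'xabaabax' -> palindrome confirmed.
Neighbouring characters ('z' / '-') break symmetry, so it cannot extend further.
No longer palindromic substring exists; longest length = 8

8


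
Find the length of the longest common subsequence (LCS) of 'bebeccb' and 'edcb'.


DP table for LCS of 'bebeccb' and 'edcb':
       e  d  c  b
    0  0  0  0  0
  b 0  0  0  0  1
  e 0  1  1  1  1
  b 0  1  1  1  2
  e 0  1  1  1  2
  c 0  1  1  2  2
  c 0  1  1  2  2
  b 0  1  1  2  3
LCS: 'ecb'
LCS length = 3

3


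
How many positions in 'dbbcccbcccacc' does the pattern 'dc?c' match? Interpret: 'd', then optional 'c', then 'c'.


Pattern: dc?c means 'd', then optional 'c', then 'c'.
Scanning 'dbbcccbcccacc' position-by-position:
  Pos 0: window 'dbb' -> no
  Pos 1: window 'bbc' -> no
  Pos 2: window 'bcc' -> no
  Pos 3: window 'ccc' -> no
  Pos 4: window 'ccb' -> no
  Pos 5: window 'cbc' -> no
  Pos 6: window 'bcc' -> no
  Pos 7: window 'ccc' -> no
  Pos 8: window 'cca' -> no
  Pos 9: window 'cac' -> no
  Pos 10: window 'acc' -> no
  Pos 11: window 'cc' -> no
  Pos 12: window 'c' -> no
Total matches: 0

0


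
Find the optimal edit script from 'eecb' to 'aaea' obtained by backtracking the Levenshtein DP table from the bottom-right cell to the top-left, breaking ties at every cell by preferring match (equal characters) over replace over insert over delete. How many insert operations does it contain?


Edit distance = 4. Backtracking from cell (4, 4) with preference match > replace > insert > delete,
then listing the resulting alignment 'eecb' -> 'aaea' left to right:
  Step 1: replace e->a
  Step 2: replace e->a
  Step 3: replace c->e
  Step 4: replace b->a
Total insertions: 0

0


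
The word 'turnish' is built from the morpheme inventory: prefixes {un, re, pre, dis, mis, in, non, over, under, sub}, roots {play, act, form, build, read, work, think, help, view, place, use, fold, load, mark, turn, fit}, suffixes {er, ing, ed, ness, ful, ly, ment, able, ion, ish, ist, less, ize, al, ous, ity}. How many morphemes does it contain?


Segmenting 'turnish' against the inventory:
  'turn' -> root (morpheme 1)
  'ish' -> suffix (morpheme 2)
Total morphemes: 2

2


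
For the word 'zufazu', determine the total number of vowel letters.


Scanning each character of 'zufazu':
  Position 1: 'z' -> consonant (running count: 0)
  Position 2: 'u' -> vowel (running count: 1)
  Position 3: 'f' -> consonant (running count: 1)
  Position 4: 'a' -> vowel (running count: 2)
  Position 5: 'z' -> consonant (running count: 2)
  Position 6: 'u' -> vowel (running count: 3)
Total vowels: 3

3


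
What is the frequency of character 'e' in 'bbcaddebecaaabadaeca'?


Scanning 'bbcaddebecaaabadaeca' for 'e':
  Position 6: 'e' -> MATCH (count: 1)
  Position 8: 'e' -> MATCH (count: 2)
  Position 17: 'e' -> MATCH (count: 3)
Total occurrences of 'e': 3

3


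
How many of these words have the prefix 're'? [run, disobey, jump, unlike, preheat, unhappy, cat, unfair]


Checking each word for prefix 're':
  'run' -> no (count: 0)
  'disobey' -> no (count: 0)
  'jump' -> no (count: 0)
  'unlike' -> no (count: 0)
  'preheat' -> no (count: 0)
  'unhappy' -> no (count: 0)
  'cat' -> no (count: 0)
  'unfair' -> no (count: 0)
Total with prefix 're': 0

0


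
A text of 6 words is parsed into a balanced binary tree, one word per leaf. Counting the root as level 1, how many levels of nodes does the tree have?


In a balanced binary tree with n leaves the deepest leaf is ceil(log2(n)) edges below the root,
so counting node levels inclusive of root and leaves gives ceil(log2(n)) + 1 levels.
log2(6) = 2.5850
ceil(2.5850) = 3
levels = 3 + 1 = 4

4


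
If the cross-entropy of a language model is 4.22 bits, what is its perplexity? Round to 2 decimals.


Perplexity formula: PP = 2^H
H = 4.22
PP = 2^4.22
Decompose: 2^4.22 = 2^4 * 2^0.22
2^4 = 16, 2^0.22 ~ 1.1647336
PP ~ 16 * 1.1647336 = 18.6357376
Rounded to 2 decimals: 18.64

18.64


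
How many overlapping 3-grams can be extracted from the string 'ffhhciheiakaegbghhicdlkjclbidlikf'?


String 'ffhhciheiakaegbghhicdlkjclbidlikf' has length L = 33.
Number of overlapping n-grams = L - n + 1
Substituting: 33 - 3 + 1 = 31

31


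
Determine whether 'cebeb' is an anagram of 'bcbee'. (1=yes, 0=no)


Sort characters of 'cebeb': 'bbcee'
Sort characters of 'bcbee': 'bbcee'
Sorted forms match -> they ARE anagrams
Result: 1

1


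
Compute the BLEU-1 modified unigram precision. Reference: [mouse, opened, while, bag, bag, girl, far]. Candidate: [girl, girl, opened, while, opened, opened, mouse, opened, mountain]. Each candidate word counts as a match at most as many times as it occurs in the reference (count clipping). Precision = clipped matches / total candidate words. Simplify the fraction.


Reference word counts: {'bag': 2, 'far': 1, 'girl': 1, 'mouse': 1, 'opened': 1, 'while': 1}
Checking each candidate word (with clipping):
  'girl' -> in reference (ref count 1, used 1/1) -> match (matches: 1)
  'girl' -> ref count 1 already used up (1/1) -> clipped, no match (matches: 1)
  'opened' -> in reference (ref count 1, used 1/1) -> match (matches: 2)
  'while' -> in reference (ref count 1, used 1/1) -> match (matches: 3)
  'opened' -> ref count 1 already used up (1/1) -> clipped, no match (matches: 3)
  'opened' -> ref count 1 already used up (1/1) -> clipped, no match (matches: 3)
  'mouse' -> in reference (ref count 1, used 1/1) -> match (matches: 4)
  'opened' -> ref count 1 already used up (1/1) -> clipped, no match (matches: 4)
  'mountain' -> not in reference -> no match (matches: 4)
Clipped matches: 4, Candidate length: 9
Precision = 4/9

4/9


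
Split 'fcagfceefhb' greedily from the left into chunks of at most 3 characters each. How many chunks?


'fcagfceefhb' has 11 characters.
Chunking with max size 3:
  Chunk 1: 'fca' (positions 0-2)
  Chunk 2: 'gfc' (positions 3-5)
  Chunk 3: 'eef' (positions 6-8)
  Chunk 4: 'hb' (positions 9-10)
Total chunks: ceil(11 / 3) = 4

4


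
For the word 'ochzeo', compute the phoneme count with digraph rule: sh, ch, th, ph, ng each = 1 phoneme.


Parsing 'ochzeo' greedily, digraphs first:
  'o' -> vowel phoneme (phonemes so far: 1)
  'ch' -> digraph (1 consonant phoneme) (phonemes so far: 2)
  'z' -> consonant phoneme (phonemes so far: 3)
  'e' -> vowel phoneme (phonemes so far: 4)
  'o' -> vowel phoneme (phonemes so far: 5)
Total phonemes: 5

5


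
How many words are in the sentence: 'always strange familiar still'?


Counting words by splitting on spaces:
  Word 1: 'always'
  Word 2: 'strange'
  Word 3: 'familiar'
  Word 4: 'still'
Total words: 4

4


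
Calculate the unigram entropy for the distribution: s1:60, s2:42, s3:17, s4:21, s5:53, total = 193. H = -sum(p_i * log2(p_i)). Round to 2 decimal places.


Computing entropy H = -sum(p_i * log2(p_i)):
  s1: p = 60/193 = 0.3109, -p*log2(p) = 0.5240
  s2: p = 42/193 = 0.2176, -p*log2(p) = 0.4788
  s3: p = 17/193 = 0.0881, -p*log2(p) = 0.3087
  s4: p = 21/193 = 0.1088, -p*log2(p) = 0.3482
  s5: p = 53/193 = 0.2746, -p*log2(p) = 0.5120
H = sum of terms = 2.1717
Rounded to 2 decimals: 2.17

2.17


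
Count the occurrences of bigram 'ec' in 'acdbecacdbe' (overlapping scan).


Scanning 'acdbecacdbe' for bigram 'ec':
  Position 0: 'ac' -> no
  Position 1: 'cd' -> no
  Position 2: 'db' -> no
  Position 3: 'be' -> no
  Position 4: 'ec' -> MATCH
  Position 5: 'ca' -> no
  Position 6: 'ac' -> no
  Position 7: 'cd' -> no
  Position 8: 'db' -> no
  Position 9: 'be' -> no
Total matches: 1

1


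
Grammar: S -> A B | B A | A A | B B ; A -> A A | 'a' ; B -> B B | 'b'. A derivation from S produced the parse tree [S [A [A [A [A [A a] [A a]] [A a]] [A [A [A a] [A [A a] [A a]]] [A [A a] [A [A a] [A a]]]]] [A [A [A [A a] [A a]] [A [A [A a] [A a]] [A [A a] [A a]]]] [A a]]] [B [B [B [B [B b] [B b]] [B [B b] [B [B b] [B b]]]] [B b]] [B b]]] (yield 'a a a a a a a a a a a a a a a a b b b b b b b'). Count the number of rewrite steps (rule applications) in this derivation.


Every bracketed nonterminal node [X ...] in the tree is produced by exactly one rule application.
Reading the tree off as a leftmost derivation:
  Step 1: S  =>  A B   (applied S -> A B)
  Step 2: A B  =>  A A B   (applied A -> A A)
  Step 3: A A B  =>  A A A B   (applied A -> A A)
  Step 4: A A A B  =>  A A A A B   (applied A -> A A)
  Step 5: A A A A B  =>  A A A A A B   (applied A -> A A)
  Step 6: A A A A A B  =>  a A A A A B   (applied A -> a)
  Step 7: a A A A A B  =>  a a A A A B   (applied A -> a)
  Step 8: a a A A A B  =>  a a a A A B   (applied A -> a)
  Step 9: a a a A A B  =>  a a a A A A B   (applied A -> A A)
  Step 10: a a a A A A B  =>  a a a A A A A B   (applied A -> A A)
  Step 11: a a a A A A A B  =>  a a a a A A A B   (applied A -> a)
  Step 12: a a a a A A A B  =>  a a a a A A A A B   (applied A -> A A)
  Step 13: a a a a A A A A B  =>  a a a a a A A A B   (applied A -> a)
  Step 14: a a a a a A A A B  =>  a a a a a a A A B   (applied A -> a)
  Step 15: a a a a a a A A B  =>  a a a a a a A A A B   (applied A -> A A)
  Step 16: a a a a a a A A A B  =>  a a a a a a a A A B   (applied A -> a)
  Step 17: a a a a a a a A A B  =>  a a a a a a a A A A B   (applied A -> A A)
  Step 18: a a a a a a a A A A B  =>  a a a a a a a a A A B   (applied A -> a)
  Step 19: a a a a a a a a A A B  =>  a a a a a a a a a A B   (applied A -> a)
  Step 20: a a a a a a a a a A B  =>  a a a a a a a a a A A B   (applied A -> A A)
  Step 21: a a a a a a a a a A A B  =>  a a a a a a a a a A A A B   (applied A -> A A)
  Step 22: a a a a a a a a a A A A B  =>  a a a a a a a a a A A A A B   (applied A -> A A)
  Step 23: a a a a a a a a a A A A A B  =>  a a a a a a a a a a A A A B   (applied A -> a)
  Step 24: a a a a a a a a a a A A A B  =>  a a a a a a a a a a a A A B   (applied A -> a)
  Step 25: a a a a a a a a a a a A A B  =>  a a a a a a a a a a a A A A B   (applied A -> A A)
  Step 26: a a a a a a a a a a a A A A B  =>  a a a a a a a a a a a A A A A B   (applied A -> A A)
  Step 27: a a a a a a a a a a a A A A A B  =>  a a a a a a a a a a a a A A A B   (applied A -> a)
  Step 28: a a a a a a a a a a a a A A A B  =>  a a a a a a a a a a a a a A A B   (applied A -> a)
  Step 29: a a a a a a a a a a a a a A A B  =>  a a a a a a a a a a a a a A A A B   (applied A -> A A)
  Step 30: a a a a a a a a a a a a a A A A B  =>  a a a a a a a a a a a a a a A A B   (applied A -> a)
  Step 31: a a a a a a a a a a a a a a A A B  =>  a a a a a a a a a a a a a a a A B   (applied A -> a)
  Step 32: a a a a a a a a a a a a a a a A B  =>  a a a a a a a a a a a a a a a a B   (applied A -> a)
  Step 33: a a a a a a a a a a a a a a a a B  =>  a a a a a a a a a a a a a a a a B B   (applied B -> B B)
  Step 34: a a a a a a a a a a a a a a a a B B  =>  a a a a a a a a a a a a a a a a B B B   (applied B -> B B)
  Step 35: a a a a a a a a a a a a a a a a B B B  =>  a a a a a a a a a a a a a a a a B B B B   (applied B -> B B)
  Step 36: a a a a a a a a a a a a a a a a B B B B  =>  a a a a a a a a a a a a a a a a B B B B B   (applied B -> B B)
  Step 37: a a a a a a a a a a a a a a a a B B B B B  =>  a a a a a a a a a a a a a a a a b B B B B   (applied B -> b)
  Step 38: a a a a a a a a a a a a a a a a b B B B B  =>  a a a a a a a a a a a a a a a a b b B B B   (applied B -> b)
  Step 39: a a a a a a a a a a a a a a a a b b B B B  =>  a a a a a a a a a a a a a a a a b b B B B B   (applied B -> B B)
  Step 40: a a a a a a a a a a a a a a a a b b B B B B  =>  a a a a a a a a a a a a a a a a b b b B B B   (applied B -> b)
  Step 41: a a a a a a a a a a a a a a a a b b b B B B  =>  a a a a a a a a a a a a a a a a b b b B B B B   (applied B -> B B)
  Step 42: a a a a a a a a a a a a a a a a b b b B B B B  =>  a a a a a a a a a a a a a a a a b b b b B B B   (applied B -> b)
  Step 43: a a a a a a a a a a a a a a a a b b b b B B B  =>  a a a a a a a a a a a a a a a a b b b b b B B   (applied B -> b)
  Step 44: a a a a a a a a a a a a a a a a b b b b b B B  =>  a a a a a a a a a a a a a a a a b b b b b b B   (applied B -> b)
  Step 45: a a a a a a a a a a a a a a a a b b b b b b B  =>  a a a a a a a a a a a a a a a a b b b b b b b   (applied B -> b)
Final yield: a a a a a a a a a a a a a a a a b b b b b b b
Total rewrite steps: 45

45


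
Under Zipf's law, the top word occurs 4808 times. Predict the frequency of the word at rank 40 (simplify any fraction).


Zipf's law: freq(rank) = f1 / rank
f1 = 4808, rank = 40
freq = 4808 / 40
GCD(4808, 40) = 8
Simplified: 601/5

601/5


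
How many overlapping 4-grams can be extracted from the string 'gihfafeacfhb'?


String 'gihfafeacfhb' has length L = 12.
Number of overlapping n-grams = L - n + 1
Substituting: 12 - 4 + 1 = 9

9


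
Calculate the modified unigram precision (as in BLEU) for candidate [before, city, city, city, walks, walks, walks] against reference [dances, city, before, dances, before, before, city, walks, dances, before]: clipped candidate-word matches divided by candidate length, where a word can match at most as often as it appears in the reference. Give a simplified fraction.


Reference word counts: {'before': 4, 'city': 2, 'dances': 3, 'walks': 1}
Checking each candidate word (with clipping):
  'before' -> in reference (ref count 4, used 1/4) -> match (matches: 1)
  'city' -> in reference (ref count 2, used 1/2) -> match (matches: 2)
  'city' -> in reference (ref count 2, used 2/2) -> match (matches: 3)
  'city' -> ref count 2 already used up (2/2) -> clipped, no match (matches: 3)
  'walks' -> in reference (ref count 1, used 1/1) -> match (matches: 4)
  'walks' -> ref count 1 already used up (1/1) -> clipped, no match (matches: 4)
  'walks' -> ref count 1 already used up (1/1) -> clipped, no match (matches: 4)
Clipped matches: 4, Candidate length: 7
Precision = 4/7

4/7
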